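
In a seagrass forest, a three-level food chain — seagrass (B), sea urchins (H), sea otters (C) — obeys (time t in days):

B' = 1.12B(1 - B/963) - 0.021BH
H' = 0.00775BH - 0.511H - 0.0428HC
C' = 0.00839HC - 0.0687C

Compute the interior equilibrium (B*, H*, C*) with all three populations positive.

From dC/dt = 0: 0.00839H* = 0.0687, so H* = 8.19.
From dB/dt = 0: 1.12(1 - B*/963) = 0.021·8.19, giving B* = 963·(1 - 0.154) = 815.
From dH/dt = 0: 0.00775·815 - 0.511 = 0.0428C*, so C* = 5.81/0.0428 = 136.

B* ≈ 815, H* ≈ 8.19, C* ≈ 136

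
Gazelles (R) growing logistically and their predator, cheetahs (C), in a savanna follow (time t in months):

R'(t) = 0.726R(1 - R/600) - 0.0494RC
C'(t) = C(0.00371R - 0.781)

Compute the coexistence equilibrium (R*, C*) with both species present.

R* ≈ 211, C* ≈ 9.54

From dC/dt = 0 with C > 0: 0.00371R* = 0.781, so R* = 211.
Substitute into dR/dt = 0: 0.726(1 - 211/600) = 0.0494C*.
The bracket is 0.649, giving C* = 0.471/0.0494 = 9.54.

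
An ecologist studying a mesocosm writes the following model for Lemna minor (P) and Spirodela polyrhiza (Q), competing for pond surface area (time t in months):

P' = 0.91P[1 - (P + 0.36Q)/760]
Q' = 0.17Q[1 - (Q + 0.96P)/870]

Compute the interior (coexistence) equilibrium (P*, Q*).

P* ≈ 683, Q* ≈ 215

Setting both brackets to zero gives the nullclines P + 0.36Q = 760 and 0.96P + Q = 870.
Substituting Q = 870 - 0.96P into the first: P(1 - 0.36·0.96) = 760 - 0.36·870.
So P* = 447/0.654 = 683, and then Q* = 870 - 0.96·683 = 215.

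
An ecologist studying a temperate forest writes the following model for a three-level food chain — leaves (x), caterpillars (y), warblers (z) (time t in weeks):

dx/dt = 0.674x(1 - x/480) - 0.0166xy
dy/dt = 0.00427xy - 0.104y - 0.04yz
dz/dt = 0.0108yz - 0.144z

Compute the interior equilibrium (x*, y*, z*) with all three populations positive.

x* ≈ 322, y* ≈ 13.3, z* ≈ 31.8

From dz/dt = 0: 0.0108y* = 0.144, so y* = 13.3.
From dx/dt = 0: 0.674(1 - x*/480) = 0.0166·13.3, giving x* = 480·(1 - 0.328) = 322.
From dy/dt = 0: 0.00427·322 - 0.104 = 0.04z*, so z* = 1.27/0.04 = 31.8.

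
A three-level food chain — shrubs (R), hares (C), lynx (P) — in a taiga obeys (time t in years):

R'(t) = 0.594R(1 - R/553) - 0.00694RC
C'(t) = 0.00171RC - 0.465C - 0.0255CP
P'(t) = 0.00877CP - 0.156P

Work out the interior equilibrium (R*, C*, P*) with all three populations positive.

R* ≈ 438, C* ≈ 17.8, P* ≈ 11.1

From dP/dt = 0: 0.00877C* = 0.156, so C* = 17.8.
From dR/dt = 0: 0.594(1 - R*/553) = 0.00694·17.8, giving R* = 553·(1 - 0.208) = 438.
From dC/dt = 0: 0.00171·438 - 0.465 = 0.0255P*, so P* = 0.284/0.0255 = 11.1.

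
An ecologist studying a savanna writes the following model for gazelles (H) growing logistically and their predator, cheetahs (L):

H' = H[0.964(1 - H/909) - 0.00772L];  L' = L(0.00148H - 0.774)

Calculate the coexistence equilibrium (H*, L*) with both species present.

From dL/dt = 0 with L > 0: 0.00148H* = 0.774, so H* = 523.
Substitute into dH/dt = 0: 0.964(1 - 523/909) = 0.00772L*.
The bracket is 0.425, giving L* = 0.409/0.00772 = 53.

H* ≈ 523, L* ≈ 53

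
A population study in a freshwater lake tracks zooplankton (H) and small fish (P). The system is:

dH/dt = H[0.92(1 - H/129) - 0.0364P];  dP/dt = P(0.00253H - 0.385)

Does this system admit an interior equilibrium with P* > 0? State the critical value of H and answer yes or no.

The predator equation gives dP/dt > 0 only when H > 0.385/0.00253 = 152.
Without the predator, H → K = 129. Since 129 < 152, the predator cannot invade.

Threshold H = 152; K < 152, so no, the predator goes extinct.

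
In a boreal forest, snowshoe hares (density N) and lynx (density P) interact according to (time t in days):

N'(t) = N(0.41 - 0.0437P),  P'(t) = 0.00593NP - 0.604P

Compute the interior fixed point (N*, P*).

N* ≈ 102, P* ≈ 9.38

Set dP/dt = 0 with P > 0: 0.00593N - 0.604 = 0, so N* = 0.604/0.00593 = 102.
Set dN/dt = 0 with N > 0: 0.41 - 0.0437P = 0, so P* = 0.41/0.0437 = 9.38.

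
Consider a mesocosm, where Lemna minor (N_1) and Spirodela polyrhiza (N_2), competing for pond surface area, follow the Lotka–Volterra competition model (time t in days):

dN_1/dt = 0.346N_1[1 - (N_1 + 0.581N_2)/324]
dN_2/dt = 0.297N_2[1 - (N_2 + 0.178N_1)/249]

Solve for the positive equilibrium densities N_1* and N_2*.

Setting both brackets to zero gives the nullclines N_1 + 0.581N_2 = 324 and 0.178N_1 + N_2 = 249.
Substituting N_2 = 249 - 0.178N_1 into the first: N_1(1 - 0.581·0.178) = 324 - 0.581·249.
So N_1* = 179/0.897 = 200, and then N_2* = 249 - 0.178·200 = 213.

N_1* ≈ 200, N_2* ≈ 213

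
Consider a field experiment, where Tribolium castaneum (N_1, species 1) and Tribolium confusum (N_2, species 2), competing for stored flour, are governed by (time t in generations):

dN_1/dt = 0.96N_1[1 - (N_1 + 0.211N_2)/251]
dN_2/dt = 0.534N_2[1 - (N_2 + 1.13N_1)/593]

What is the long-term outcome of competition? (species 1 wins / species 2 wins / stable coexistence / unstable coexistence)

Compare the nullcline intercepts: K1/α12 = 251/0.211 = 1190 > K2 = 593; K2/α21 = 593/1.13 = 525 > K1 = 251.
Since both inequalities hold, each species can invade when rare, so the interior equilibrium is stable.

stable coexistence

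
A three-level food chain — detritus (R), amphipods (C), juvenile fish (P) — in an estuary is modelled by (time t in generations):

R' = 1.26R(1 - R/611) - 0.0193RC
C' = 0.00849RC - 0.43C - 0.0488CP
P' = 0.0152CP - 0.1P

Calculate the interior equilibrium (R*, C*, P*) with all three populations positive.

R* ≈ 549, C* ≈ 6.58, P* ≈ 86.8

From dP/dt = 0: 0.0152C* = 0.1, so C* = 6.58.
From dR/dt = 0: 1.26(1 - R*/611) = 0.0193·6.58, giving R* = 611·(1 - 0.101) = 549.
From dC/dt = 0: 0.00849·549 - 0.43 = 0.0488P*, so P* = 4.23/0.0488 = 86.8.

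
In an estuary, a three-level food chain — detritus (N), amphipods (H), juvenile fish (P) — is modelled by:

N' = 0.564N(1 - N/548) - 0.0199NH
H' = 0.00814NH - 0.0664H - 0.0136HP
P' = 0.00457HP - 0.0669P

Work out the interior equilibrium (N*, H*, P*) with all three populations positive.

From dP/dt = 0: 0.00457H* = 0.0669, so H* = 14.6.
From dN/dt = 0: 0.564(1 - N*/548) = 0.0199·14.6, giving N* = 548·(1 - 0.517) = 265.
From dH/dt = 0: 0.00814·265 - 0.0664 = 0.0136P*, so P* = 2.09/0.0136 = 154.

N* ≈ 265, H* ≈ 14.6, P* ≈ 154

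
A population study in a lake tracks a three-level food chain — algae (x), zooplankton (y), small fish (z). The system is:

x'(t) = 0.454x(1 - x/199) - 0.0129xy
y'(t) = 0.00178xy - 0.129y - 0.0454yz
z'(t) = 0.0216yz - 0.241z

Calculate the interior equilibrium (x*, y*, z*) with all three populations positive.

x* ≈ 136, y* ≈ 11.2, z* ≈ 2.49

From dz/dt = 0: 0.0216y* = 0.241, so y* = 11.2.
From dx/dt = 0: 0.454(1 - x*/199) = 0.0129·11.2, giving x* = 199·(1 - 0.317) = 136.
From dy/dt = 0: 0.00178·136 - 0.129 = 0.0454z*, so z* = 0.113/0.0454 = 2.49.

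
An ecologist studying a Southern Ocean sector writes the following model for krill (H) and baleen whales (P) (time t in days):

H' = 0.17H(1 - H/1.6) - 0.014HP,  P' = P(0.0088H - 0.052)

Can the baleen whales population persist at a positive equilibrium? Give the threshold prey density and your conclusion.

The predator equation gives dP/dt > 0 only when H > 0.052/0.0088 = 5.91.
Without the predator, H → K = 1.6. Since 1.6 < 5.91, the predator cannot invade.

Threshold H = 5.91; K < 5.91, so no, the predator goes extinct.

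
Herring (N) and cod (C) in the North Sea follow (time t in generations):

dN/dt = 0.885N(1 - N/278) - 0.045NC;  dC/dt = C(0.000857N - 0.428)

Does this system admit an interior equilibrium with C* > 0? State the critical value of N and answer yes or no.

The predator equation gives dC/dt > 0 only when N > 0.428/0.000857 = 499.
Without the predator, N → K = 278. Since 278 < 499, the predator cannot invade.

Threshold N = 499; K < 499, so no, the predator goes extinct.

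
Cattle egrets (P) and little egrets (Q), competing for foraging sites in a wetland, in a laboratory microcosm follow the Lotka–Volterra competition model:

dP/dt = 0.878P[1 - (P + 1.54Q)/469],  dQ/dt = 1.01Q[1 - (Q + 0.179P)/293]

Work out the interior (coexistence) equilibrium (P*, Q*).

P* ≈ 24.5, Q* ≈ 289

Setting both brackets to zero gives the nullclines P + 1.54Q = 469 and 0.179P + Q = 293.
Substituting Q = 293 - 0.179P into the first: P(1 - 1.54·0.179) = 469 - 1.54·293.
So P* = 17.8/0.724 = 24.5, and then Q* = 293 - 0.179·24.5 = 289.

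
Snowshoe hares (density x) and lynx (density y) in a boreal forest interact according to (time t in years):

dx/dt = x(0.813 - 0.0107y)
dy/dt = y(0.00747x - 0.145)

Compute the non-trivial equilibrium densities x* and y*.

x* ≈ 19.4, y* ≈ 76

Set dy/dt = 0 with y > 0: 0.00747x - 0.145 = 0, so x* = 0.145/0.00747 = 19.4.
Set dx/dt = 0 with x > 0: 0.813 - 0.0107y = 0, so y* = 0.813/0.0107 = 76.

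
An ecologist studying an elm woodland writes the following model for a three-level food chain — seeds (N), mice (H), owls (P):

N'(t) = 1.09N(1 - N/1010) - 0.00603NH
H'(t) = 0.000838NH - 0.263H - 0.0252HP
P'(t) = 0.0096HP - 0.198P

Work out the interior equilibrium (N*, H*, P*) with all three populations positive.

From dP/dt = 0: 0.0096H* = 0.198, so H* = 20.6.
From dN/dt = 0: 1.09(1 - N*/1010) = 0.00603·20.6, giving N* = 1010·(1 - 0.114) = 895.
From dH/dt = 0: 0.000838·895 - 0.263 = 0.0252P*, so P* = 0.487/0.0252 = 19.3.

N* ≈ 895, H* ≈ 20.6, P* ≈ 19.3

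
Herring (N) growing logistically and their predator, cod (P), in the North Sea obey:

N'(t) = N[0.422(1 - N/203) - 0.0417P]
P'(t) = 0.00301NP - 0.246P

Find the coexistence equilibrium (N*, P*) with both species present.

N* ≈ 81.7, P* ≈ 6.05

From dP/dt = 0 with P > 0: 0.00301N* = 0.246, so N* = 81.7.
Substitute into dN/dt = 0: 0.422(1 - 81.7/203) = 0.0417P*.
The bracket is 0.597, giving P* = 0.252/0.0417 = 6.05.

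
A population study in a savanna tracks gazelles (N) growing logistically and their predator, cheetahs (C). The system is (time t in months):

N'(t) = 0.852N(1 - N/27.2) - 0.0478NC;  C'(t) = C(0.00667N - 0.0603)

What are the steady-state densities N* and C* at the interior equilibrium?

N* ≈ 9.04, C* ≈ 11.9

From dC/dt = 0 with C > 0: 0.00667N* = 0.0603, so N* = 9.04.
Substitute into dN/dt = 0: 0.852(1 - 9.04/27.2) = 0.0478C*.
The bracket is 0.668, giving C* = 0.569/0.0478 = 11.9.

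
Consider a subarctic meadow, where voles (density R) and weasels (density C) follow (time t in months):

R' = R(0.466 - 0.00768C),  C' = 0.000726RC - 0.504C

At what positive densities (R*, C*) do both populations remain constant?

R* ≈ 694, C* ≈ 60.7

Set dC/dt = 0 with C > 0: 0.000726R - 0.504 = 0, so R* = 0.504/0.000726 = 694.
Set dR/dt = 0 with R > 0: 0.466 - 0.00768C = 0, so C* = 0.466/0.00768 = 60.7.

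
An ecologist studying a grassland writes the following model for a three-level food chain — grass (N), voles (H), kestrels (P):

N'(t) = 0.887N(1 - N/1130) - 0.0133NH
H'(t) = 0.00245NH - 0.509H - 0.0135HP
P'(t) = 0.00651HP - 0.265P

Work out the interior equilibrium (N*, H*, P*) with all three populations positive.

N* ≈ 440, H* ≈ 40.7, P* ≈ 42.2

From dP/dt = 0: 0.00651H* = 0.265, so H* = 40.7.
From dN/dt = 0: 0.887(1 - N*/1130) = 0.0133·40.7, giving N* = 1130·(1 - 0.61) = 440.
From dH/dt = 0: 0.00245·440 - 0.509 = 0.0135P*, so P* = 0.57/0.0135 = 42.2.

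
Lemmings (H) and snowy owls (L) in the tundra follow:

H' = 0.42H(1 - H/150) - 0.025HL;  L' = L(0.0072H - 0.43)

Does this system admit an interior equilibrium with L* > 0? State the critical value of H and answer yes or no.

The predator equation gives dL/dt > 0 only when H > 0.43/0.0072 = 59.7.
Without the predator, H → K = 150. Since 150 > 59.7, the predator can invade and persist.

Threshold H = 59.7; K > 59.7, so yes, the predator persists.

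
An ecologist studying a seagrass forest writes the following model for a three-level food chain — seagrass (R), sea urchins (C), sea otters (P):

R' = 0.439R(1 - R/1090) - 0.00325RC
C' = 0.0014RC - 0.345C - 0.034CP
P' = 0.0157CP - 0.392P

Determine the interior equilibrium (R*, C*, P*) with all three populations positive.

R* ≈ 889, C* ≈ 25, P* ≈ 26.4

From dP/dt = 0: 0.0157C* = 0.392, so C* = 25.
From dR/dt = 0: 0.439(1 - R*/1090) = 0.00325·25, giving R* = 1090·(1 - 0.185) = 889.
From dC/dt = 0: 0.0014·889 - 0.345 = 0.034P*, so P* = 0.899/0.034 = 26.4.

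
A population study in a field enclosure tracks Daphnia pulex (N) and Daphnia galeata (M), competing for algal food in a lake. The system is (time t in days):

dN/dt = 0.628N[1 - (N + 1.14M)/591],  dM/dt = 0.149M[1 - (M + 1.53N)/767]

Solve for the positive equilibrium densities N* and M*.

Setting both brackets to zero gives the nullclines N + 1.14M = 591 and 1.53N + M = 767.
Substituting M = 767 - 1.53N into the first: N(1 - 1.14·1.53) = 591 - 1.14·767.
So N* = -283/-0.744 = 381, and then M* = 767 - 1.53·381 = 184.

N* ≈ 381, M* ≈ 184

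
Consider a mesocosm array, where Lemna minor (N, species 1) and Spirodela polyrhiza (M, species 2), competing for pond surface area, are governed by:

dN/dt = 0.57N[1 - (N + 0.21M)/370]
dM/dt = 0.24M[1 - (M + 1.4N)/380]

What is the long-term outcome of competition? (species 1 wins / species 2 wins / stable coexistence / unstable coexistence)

species 1 excludes species 2

Compare the nullcline intercepts: K1/α12 = 370/0.21 = 1760 > K2 = 380; K2/α21 = 380/1.4 = 271 < K1 = 370.
Since the inequalities point opposite ways, species 1 can invade but species 2 cannot.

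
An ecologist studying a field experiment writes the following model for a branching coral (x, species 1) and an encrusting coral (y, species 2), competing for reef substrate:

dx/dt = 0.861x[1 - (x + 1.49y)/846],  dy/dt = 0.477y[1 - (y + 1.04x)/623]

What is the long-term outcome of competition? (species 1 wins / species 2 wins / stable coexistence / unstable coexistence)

unstable coexistence (outcome depends on initial conditions)

Compare the nullcline intercepts: K1/α12 = 846/1.49 = 568 < K2 = 623; K2/α21 = 623/1.04 = 599 < K1 = 846.
Since both are reversed, neither can invade when rare; the interior point is a saddle.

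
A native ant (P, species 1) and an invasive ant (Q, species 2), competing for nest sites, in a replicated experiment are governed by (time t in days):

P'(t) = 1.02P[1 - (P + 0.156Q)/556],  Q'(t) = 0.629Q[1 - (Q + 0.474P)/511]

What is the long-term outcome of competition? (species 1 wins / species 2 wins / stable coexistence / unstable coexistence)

Compare the nullcline intercepts: K1/α12 = 556/0.156 = 3560 > K2 = 511; K2/α21 = 511/0.474 = 1080 > K1 = 556.
Since both inequalities hold, each species can invade when rare, so the interior equilibrium is stable.

stable coexistence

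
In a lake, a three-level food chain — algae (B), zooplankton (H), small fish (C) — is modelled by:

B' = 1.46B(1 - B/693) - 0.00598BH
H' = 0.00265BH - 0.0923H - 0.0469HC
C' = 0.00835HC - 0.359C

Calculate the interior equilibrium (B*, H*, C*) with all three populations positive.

B* ≈ 571, H* ≈ 43, C* ≈ 30.3

From dC/dt = 0: 0.00835H* = 0.359, so H* = 43.
From dB/dt = 0: 1.46(1 - B*/693) = 0.00598·43, giving B* = 693·(1 - 0.176) = 571.
From dH/dt = 0: 0.00265·571 - 0.0923 = 0.0469C*, so C* = 1.42/0.0469 = 30.3.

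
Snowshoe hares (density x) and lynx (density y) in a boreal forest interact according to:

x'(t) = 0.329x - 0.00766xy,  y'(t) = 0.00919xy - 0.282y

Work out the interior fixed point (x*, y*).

x* ≈ 30.7, y* ≈ 43

Set dy/dt = 0 with y > 0: 0.00919x - 0.282 = 0, so x* = 0.282/0.00919 = 30.7.
Set dx/dt = 0 with x > 0: 0.329 - 0.00766y = 0, so y* = 0.329/0.00766 = 43.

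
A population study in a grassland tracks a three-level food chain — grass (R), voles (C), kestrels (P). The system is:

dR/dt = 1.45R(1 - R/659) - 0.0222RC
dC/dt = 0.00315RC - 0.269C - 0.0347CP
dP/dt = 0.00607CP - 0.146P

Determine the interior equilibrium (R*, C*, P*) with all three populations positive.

R* ≈ 416, C* ≈ 24.1, P* ≈ 30

From dP/dt = 0: 0.00607C* = 0.146, so C* = 24.1.
From dR/dt = 0: 1.45(1 - R*/659) = 0.0222·24.1, giving R* = 659·(1 - 0.368) = 416.
From dC/dt = 0: 0.00315·416 - 0.269 = 0.0347P*, so P* = 1.04/0.0347 = 30.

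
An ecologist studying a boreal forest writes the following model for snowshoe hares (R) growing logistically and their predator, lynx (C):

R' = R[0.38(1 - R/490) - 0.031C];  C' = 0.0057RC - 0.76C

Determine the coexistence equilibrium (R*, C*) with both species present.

R* ≈ 133, C* ≈ 8.92

From dC/dt = 0 with C > 0: 0.0057R* = 0.76, so R* = 133.
Substitute into dR/dt = 0: 0.38(1 - 133/490) = 0.031C*.
The bracket is 0.728, giving C* = 0.277/0.031 = 8.92.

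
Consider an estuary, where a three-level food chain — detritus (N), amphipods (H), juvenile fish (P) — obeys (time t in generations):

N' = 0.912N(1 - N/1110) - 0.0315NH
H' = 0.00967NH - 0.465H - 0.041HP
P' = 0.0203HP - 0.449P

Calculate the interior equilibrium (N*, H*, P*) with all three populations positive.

N* ≈ 262, H* ≈ 22.1, P* ≈ 50.5

From dP/dt = 0: 0.0203H* = 0.449, so H* = 22.1.
From dN/dt = 0: 0.912(1 - N*/1110) = 0.0315·22.1, giving N* = 1110·(1 - 0.764) = 262.
From dH/dt = 0: 0.00967·262 - 0.465 = 0.041P*, so P* = 2.07/0.041 = 50.5.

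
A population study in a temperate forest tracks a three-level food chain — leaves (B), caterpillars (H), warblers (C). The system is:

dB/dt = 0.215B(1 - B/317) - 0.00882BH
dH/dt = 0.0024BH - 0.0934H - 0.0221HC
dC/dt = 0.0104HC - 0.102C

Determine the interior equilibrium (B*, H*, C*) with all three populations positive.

From dC/dt = 0: 0.0104H* = 0.102, so H* = 9.81.
From dB/dt = 0: 0.215(1 - B*/317) = 0.00882·9.81, giving B* = 317·(1 - 0.402) = 189.
From dH/dt = 0: 0.0024·189 - 0.0934 = 0.0221C*, so C* = 0.361/0.0221 = 16.3.

B* ≈ 189, H* ≈ 9.81, C* ≈ 16.3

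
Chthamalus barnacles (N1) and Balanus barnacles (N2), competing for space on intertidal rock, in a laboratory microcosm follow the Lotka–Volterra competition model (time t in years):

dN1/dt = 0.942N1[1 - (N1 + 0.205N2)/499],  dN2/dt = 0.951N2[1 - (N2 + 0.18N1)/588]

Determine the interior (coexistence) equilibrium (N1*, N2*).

Setting both brackets to zero gives the nullclines N1 + 0.205N2 = 499 and 0.18N1 + N2 = 588.
Substituting N2 = 588 - 0.18N1 into the first: N1(1 - 0.205·0.18) = 499 - 0.205·588.
So N1* = 378/0.963 = 393, and then N2* = 588 - 0.18·393 = 517.

N1* ≈ 393, N2* ≈ 517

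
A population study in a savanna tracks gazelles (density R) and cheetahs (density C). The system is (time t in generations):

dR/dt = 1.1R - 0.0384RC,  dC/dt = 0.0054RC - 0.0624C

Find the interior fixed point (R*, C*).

R* ≈ 11.6, C* ≈ 28.6

Set dC/dt = 0 with C > 0: 0.0054R - 0.0624 = 0, so R* = 0.0624/0.0054 = 11.6.
Set dR/dt = 0 with R > 0: 1.1 - 0.0384C = 0, so C* = 1.1/0.0384 = 28.6.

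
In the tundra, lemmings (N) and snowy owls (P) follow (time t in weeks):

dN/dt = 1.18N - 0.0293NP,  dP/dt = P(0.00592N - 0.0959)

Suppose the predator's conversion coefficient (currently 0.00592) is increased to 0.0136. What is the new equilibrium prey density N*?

At the interior fixed point, setting dP/dt = 0 with P > 0 fixes N* = (predator death rate)/(NP coefficient) — independent of the other coefficients.
With the change, N* = 0.0959/0.0136 = 7.05; it falls from 16.2.

N* ≈ 7.05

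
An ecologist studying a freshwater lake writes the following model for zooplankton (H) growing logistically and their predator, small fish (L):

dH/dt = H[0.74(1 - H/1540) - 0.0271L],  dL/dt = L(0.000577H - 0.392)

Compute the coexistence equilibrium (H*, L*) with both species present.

H* ≈ 679, L* ≈ 15.3

From dL/dt = 0 with L > 0: 0.000577H* = 0.392, so H* = 679.
Substitute into dH/dt = 0: 0.74(1 - 679/1540) = 0.0271L*.
The bracket is 0.559, giving L* = 0.414/0.0271 = 15.3.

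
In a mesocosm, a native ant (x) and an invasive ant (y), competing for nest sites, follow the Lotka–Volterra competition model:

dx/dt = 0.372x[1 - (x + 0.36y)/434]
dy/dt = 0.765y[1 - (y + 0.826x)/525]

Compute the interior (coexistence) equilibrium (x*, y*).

x* ≈ 349, y* ≈ 237

Setting both brackets to zero gives the nullclines x + 0.36y = 434 and 0.826x + y = 525.
Substituting y = 525 - 0.826x into the first: x(1 - 0.36·0.826) = 434 - 0.36·525.
So x* = 245/0.703 = 349, and then y* = 525 - 0.826·349 = 237.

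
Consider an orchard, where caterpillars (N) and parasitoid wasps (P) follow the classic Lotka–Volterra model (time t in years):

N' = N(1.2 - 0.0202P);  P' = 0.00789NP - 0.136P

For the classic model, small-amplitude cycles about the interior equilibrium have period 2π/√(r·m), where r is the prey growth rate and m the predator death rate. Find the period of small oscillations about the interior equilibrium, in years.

Here r = 1.2 and m = 0.136, so r·m = 0.163.
ω = √0.163 = 0.404 per year, hence T = 2π/ω ≈ 15.6 years.

T ≈ 15.6 years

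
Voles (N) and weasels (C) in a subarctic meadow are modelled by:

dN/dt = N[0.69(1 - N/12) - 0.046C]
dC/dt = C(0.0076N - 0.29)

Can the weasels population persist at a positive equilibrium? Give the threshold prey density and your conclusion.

Threshold N = 38.2; K < 38.2, so no, the predator goes extinct.

The predator equation gives dC/dt > 0 only when N > 0.29/0.0076 = 38.2.
Without the predator, N → K = 12. Since 12 < 38.2, the predator cannot invade.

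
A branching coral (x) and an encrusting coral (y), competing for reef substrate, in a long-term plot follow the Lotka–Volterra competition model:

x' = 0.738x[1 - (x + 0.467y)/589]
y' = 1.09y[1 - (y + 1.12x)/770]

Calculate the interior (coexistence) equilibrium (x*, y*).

Setting both brackets to zero gives the nullclines x + 0.467y = 589 and 1.12x + y = 770.
Substituting y = 770 - 1.12x into the first: x(1 - 0.467·1.12) = 589 - 0.467·770.
So x* = 229/0.477 = 481, and then y* = 770 - 1.12·481 = 231.

x* ≈ 481, y* ≈ 231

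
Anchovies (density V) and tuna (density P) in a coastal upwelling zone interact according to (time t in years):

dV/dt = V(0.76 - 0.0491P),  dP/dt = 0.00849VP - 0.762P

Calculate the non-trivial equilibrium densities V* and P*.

Set dP/dt = 0 with P > 0: 0.00849V - 0.762 = 0, so V* = 0.762/0.00849 = 89.8.
Set dV/dt = 0 with V > 0: 0.76 - 0.0491P = 0, so P* = 0.76/0.0491 = 15.5.

V* ≈ 89.8, P* ≈ 15.5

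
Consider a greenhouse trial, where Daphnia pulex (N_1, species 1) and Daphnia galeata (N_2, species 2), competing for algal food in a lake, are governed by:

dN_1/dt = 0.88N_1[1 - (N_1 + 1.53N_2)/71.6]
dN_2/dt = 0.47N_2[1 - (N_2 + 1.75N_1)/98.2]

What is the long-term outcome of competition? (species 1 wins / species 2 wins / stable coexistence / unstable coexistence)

unstable coexistence (outcome depends on initial conditions)

Compare the nullcline intercepts: K1/α12 = 71.6/1.53 = 46.8 < K2 = 98.2; K2/α21 = 98.2/1.75 = 56.1 < K1 = 71.6.
Since both are reversed, neither can invade when rare; the interior point is a saddle.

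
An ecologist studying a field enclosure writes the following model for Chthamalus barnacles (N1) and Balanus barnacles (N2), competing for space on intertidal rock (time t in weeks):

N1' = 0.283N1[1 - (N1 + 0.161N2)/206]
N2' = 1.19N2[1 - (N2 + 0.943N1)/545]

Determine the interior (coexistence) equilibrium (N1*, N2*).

N1* ≈ 139, N2* ≈ 414

Setting both brackets to zero gives the nullclines N1 + 0.161N2 = 206 and 0.943N1 + N2 = 545.
Substituting N2 = 545 - 0.943N1 into the first: N1(1 - 0.161·0.943) = 206 - 0.161·545.
So N1* = 118/0.848 = 139, and then N2* = 545 - 0.943·139 = 414.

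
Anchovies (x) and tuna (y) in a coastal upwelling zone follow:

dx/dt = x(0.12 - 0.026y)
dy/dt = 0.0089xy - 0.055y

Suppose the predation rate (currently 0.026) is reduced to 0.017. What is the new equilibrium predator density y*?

At the interior fixed point, setting dx/dt = 0 with x > 0 fixes y* = (prey growth rate)/(xy coefficient) — independent of the other coefficients.
With the change, y* = 0.12/0.017 = 7.06; it rises from 4.62.

y* ≈ 7.06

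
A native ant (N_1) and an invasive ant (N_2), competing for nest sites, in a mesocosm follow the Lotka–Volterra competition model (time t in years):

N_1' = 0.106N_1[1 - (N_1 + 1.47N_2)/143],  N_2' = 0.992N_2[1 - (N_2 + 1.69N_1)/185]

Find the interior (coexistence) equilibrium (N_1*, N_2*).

N_1* ≈ 86.9, N_2* ≈ 38.2

Setting both brackets to zero gives the nullclines N_1 + 1.47N_2 = 143 and 1.69N_1 + N_2 = 185.
Substituting N_2 = 185 - 1.69N_1 into the first: N_1(1 - 1.47·1.69) = 143 - 1.47·185.
So N_1* = -129/-1.48 = 86.9, and then N_2* = 185 - 1.69·86.9 = 38.2.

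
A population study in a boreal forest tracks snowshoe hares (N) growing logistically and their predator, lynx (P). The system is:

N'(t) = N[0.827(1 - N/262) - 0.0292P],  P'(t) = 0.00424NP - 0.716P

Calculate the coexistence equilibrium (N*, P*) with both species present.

From dP/dt = 0 with P > 0: 0.00424N* = 0.716, so N* = 169.
Substitute into dN/dt = 0: 0.827(1 - 169/262) = 0.0292P*.
The bracket is 0.355, giving P* = 0.294/0.0292 = 10.1.

N* ≈ 169, P* ≈ 10.1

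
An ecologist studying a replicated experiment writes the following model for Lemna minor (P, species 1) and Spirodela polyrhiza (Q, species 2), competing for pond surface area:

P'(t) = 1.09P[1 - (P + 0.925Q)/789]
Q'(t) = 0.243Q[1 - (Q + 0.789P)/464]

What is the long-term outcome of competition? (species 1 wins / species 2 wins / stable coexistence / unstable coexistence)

Compare the nullcline intercepts: K1/α12 = 789/0.925 = 853 > K2 = 464; K2/α21 = 464/0.789 = 588 < K1 = 789.
Since the inequalities point opposite ways, species 1 can invade but species 2 cannot.

species 1 excludes species 2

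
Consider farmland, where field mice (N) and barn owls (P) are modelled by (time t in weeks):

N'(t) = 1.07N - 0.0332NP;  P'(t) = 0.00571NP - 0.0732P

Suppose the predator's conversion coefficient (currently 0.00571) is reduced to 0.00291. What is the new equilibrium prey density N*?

N* ≈ 25.2

At the interior fixed point, setting dP/dt = 0 with P > 0 fixes N* = (predator death rate)/(NP coefficient) — independent of the other coefficients.
With the change, N* = 0.0732/0.00291 = 25.2; it rises from 12.8.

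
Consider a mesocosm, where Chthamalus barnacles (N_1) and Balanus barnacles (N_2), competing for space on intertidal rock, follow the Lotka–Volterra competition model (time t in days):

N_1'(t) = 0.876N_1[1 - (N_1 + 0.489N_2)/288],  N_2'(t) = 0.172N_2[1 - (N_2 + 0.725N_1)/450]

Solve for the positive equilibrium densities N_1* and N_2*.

N_1* ≈ 105, N_2* ≈ 374

Setting both brackets to zero gives the nullclines N_1 + 0.489N_2 = 288 and 0.725N_1 + N_2 = 450.
Substituting N_2 = 450 - 0.725N_1 into the first: N_1(1 - 0.489·0.725) = 288 - 0.489·450.
So N_1* = 68/0.645 = 105, and then N_2* = 450 - 0.725·105 = 374.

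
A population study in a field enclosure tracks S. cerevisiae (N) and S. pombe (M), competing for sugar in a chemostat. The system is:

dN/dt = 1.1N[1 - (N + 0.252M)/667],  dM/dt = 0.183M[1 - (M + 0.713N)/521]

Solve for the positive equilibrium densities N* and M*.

N* ≈ 653, M* ≈ 55.4

Setting both brackets to zero gives the nullclines N + 0.252M = 667 and 0.713N + M = 521.
Substituting M = 521 - 0.713N into the first: N(1 - 0.252·0.713) = 667 - 0.252·521.
So N* = 536/0.82 = 653, and then M* = 521 - 0.713·653 = 55.4.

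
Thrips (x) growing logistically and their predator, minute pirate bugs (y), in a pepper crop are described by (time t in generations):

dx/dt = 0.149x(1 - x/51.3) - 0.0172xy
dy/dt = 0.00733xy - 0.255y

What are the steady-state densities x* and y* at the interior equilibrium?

x* ≈ 34.8, y* ≈ 2.79

From dy/dt = 0 with y > 0: 0.00733x* = 0.255, so x* = 34.8.
Substitute into dx/dt = 0: 0.149(1 - 34.8/51.3) = 0.0172y*.
The bracket is 0.322, giving y* = 0.048/0.0172 = 2.79.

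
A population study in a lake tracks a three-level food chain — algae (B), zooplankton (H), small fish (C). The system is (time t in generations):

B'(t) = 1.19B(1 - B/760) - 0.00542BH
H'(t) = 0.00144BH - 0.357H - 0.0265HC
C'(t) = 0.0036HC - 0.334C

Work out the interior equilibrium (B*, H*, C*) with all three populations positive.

From dC/dt = 0: 0.0036H* = 0.334, so H* = 92.8.
From dB/dt = 0: 1.19(1 - B*/760) = 0.00542·92.8, giving B* = 760·(1 - 0.423) = 439.
From dH/dt = 0: 0.00144·439 - 0.357 = 0.0265C*, so C* = 0.275/0.0265 = 10.4.

B* ≈ 439, H* ≈ 92.8, C* ≈ 10.4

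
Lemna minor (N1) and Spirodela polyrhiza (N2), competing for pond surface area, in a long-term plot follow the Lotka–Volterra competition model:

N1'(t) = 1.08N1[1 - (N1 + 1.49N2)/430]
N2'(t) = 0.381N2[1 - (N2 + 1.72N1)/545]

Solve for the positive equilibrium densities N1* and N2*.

N1* ≈ 244, N2* ≈ 125

Setting both brackets to zero gives the nullclines N1 + 1.49N2 = 430 and 1.72N1 + N2 = 545.
Substituting N2 = 545 - 1.72N1 into the first: N1(1 - 1.49·1.72) = 430 - 1.49·545.
So N1* = -382/-1.56 = 244, and then N2* = 545 - 1.72·244 = 125.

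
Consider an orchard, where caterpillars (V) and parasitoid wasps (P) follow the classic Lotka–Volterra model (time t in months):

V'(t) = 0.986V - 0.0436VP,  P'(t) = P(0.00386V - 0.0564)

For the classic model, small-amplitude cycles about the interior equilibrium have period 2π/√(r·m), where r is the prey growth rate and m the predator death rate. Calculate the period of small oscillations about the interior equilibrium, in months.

Here r = 0.986 and m = 0.0564, so r·m = 0.0556.
ω = √0.0556 = 0.236 per month, hence T = 2π/ω ≈ 26.6 months.

T ≈ 26.6 months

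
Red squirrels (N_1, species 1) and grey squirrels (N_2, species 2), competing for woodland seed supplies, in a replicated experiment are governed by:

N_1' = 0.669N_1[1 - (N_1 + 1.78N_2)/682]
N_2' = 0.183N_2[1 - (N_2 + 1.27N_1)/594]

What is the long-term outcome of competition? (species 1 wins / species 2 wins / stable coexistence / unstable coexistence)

unstable coexistence (outcome depends on initial conditions)

Compare the nullcline intercepts: K1/α12 = 682/1.78 = 383 < K2 = 594; K2/α21 = 594/1.27 = 468 < K1 = 682.
Since both are reversed, neither can invade when rare; the interior point is a saddle.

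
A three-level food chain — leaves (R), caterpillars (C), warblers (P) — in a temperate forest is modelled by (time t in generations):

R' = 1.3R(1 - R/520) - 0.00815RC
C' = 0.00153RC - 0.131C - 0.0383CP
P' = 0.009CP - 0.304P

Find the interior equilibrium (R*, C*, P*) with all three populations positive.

From dP/dt = 0: 0.009C* = 0.304, so C* = 33.8.
From dR/dt = 0: 1.3(1 - R*/520) = 0.00815·33.8, giving R* = 520·(1 - 0.212) = 410.
From dC/dt = 0: 0.00153·410 - 0.131 = 0.0383P*, so P* = 0.496/0.0383 = 13.

R* ≈ 410, C* ≈ 33.8, P* ≈ 13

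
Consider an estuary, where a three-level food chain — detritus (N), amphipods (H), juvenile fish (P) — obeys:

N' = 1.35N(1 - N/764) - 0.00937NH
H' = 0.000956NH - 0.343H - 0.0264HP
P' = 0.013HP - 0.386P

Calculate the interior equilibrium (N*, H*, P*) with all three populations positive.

N* ≈ 607, H* ≈ 29.7, P* ≈ 8.97

From dP/dt = 0: 0.013H* = 0.386, so H* = 29.7.
From dN/dt = 0: 1.35(1 - N*/764) = 0.00937·29.7, giving N* = 764·(1 - 0.206) = 607.
From dH/dt = 0: 0.000956·607 - 0.343 = 0.0264P*, so P* = 0.237/0.0264 = 8.97.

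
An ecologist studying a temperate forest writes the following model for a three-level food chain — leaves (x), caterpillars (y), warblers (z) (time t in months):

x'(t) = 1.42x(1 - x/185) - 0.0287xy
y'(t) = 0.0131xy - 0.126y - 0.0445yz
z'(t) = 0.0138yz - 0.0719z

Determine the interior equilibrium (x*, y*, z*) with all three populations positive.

From dz/dt = 0: 0.0138y* = 0.0719, so y* = 5.21.
From dx/dt = 0: 1.42(1 - x*/185) = 0.0287·5.21, giving x* = 185·(1 - 0.105) = 166.
From dy/dt = 0: 0.0131·166 - 0.126 = 0.0445z*, so z* = 2.04/0.0445 = 45.9.

x* ≈ 166, y* ≈ 5.21, z* ≈ 45.9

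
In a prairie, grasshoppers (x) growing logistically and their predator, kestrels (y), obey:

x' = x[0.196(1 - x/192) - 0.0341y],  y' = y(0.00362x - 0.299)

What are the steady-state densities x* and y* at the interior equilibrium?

x* ≈ 82.6, y* ≈ 3.28

From dy/dt = 0 with y > 0: 0.00362x* = 0.299, so x* = 82.6.
Substitute into dx/dt = 0: 0.196(1 - 82.6/192) = 0.0341y*.
The bracket is 0.57, giving y* = 0.112/0.0341 = 3.28.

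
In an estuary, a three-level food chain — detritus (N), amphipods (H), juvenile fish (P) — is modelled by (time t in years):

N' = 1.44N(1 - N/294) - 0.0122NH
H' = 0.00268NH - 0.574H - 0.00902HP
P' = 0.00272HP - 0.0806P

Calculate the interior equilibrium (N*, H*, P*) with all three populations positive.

N* ≈ 220, H* ≈ 29.6, P* ≈ 1.79

From dP/dt = 0: 0.00272H* = 0.0806, so H* = 29.6.
From dN/dt = 0: 1.44(1 - N*/294) = 0.0122·29.6, giving N* = 294·(1 - 0.251) = 220.
From dH/dt = 0: 0.00268·220 - 0.574 = 0.00902P*, so P* = 0.0161/0.00902 = 1.79.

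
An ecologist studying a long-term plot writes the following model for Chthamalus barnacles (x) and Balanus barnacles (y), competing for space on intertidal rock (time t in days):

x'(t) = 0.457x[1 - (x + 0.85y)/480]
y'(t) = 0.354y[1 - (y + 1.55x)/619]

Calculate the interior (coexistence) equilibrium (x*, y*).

x* ≈ 145, y* ≈ 394

Setting both brackets to zero gives the nullclines x + 0.85y = 480 and 1.55x + y = 619.
Substituting y = 619 - 1.55x into the first: x(1 - 0.85·1.55) = 480 - 0.85·619.
So x* = -46.1/-0.317 = 145, and then y* = 619 - 1.55·145 = 394.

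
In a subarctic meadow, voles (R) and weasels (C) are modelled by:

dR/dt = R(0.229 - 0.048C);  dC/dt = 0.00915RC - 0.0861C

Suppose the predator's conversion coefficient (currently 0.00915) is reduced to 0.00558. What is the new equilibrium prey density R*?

At the interior fixed point, setting dC/dt = 0 with C > 0 fixes R* = (predator death rate)/(RC coefficient) — independent of the other coefficients.
With the change, R* = 0.0861/0.00558 = 15.4; it rises from 9.41.

R* ≈ 15.4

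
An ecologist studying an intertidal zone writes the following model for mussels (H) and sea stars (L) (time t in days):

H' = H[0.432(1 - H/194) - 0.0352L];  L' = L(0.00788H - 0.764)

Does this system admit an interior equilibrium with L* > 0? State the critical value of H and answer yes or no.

The predator equation gives dL/dt > 0 only when H > 0.764/0.00788 = 97.
Without the predator, H → K = 194. Since 194 > 97, the predator can invade and persist.

Threshold H = 97; K > 97, so yes, the predator persists.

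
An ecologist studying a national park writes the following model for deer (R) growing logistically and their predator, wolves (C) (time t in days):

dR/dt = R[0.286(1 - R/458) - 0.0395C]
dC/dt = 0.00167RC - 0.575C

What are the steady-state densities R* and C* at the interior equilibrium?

From dC/dt = 0 with C > 0: 0.00167R* = 0.575, so R* = 344.
Substitute into dR/dt = 0: 0.286(1 - 344/458) = 0.0395C*.
The bracket is 0.248, giving C* = 0.071/0.0395 = 1.8.

R* ≈ 344, C* ≈ 1.8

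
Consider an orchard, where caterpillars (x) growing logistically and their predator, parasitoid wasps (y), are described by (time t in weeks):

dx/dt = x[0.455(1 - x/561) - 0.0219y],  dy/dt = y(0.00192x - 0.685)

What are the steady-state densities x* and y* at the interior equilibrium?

x* ≈ 357, y* ≈ 7.56

From dy/dt = 0 with y > 0: 0.00192x* = 0.685, so x* = 357.
Substitute into dx/dt = 0: 0.455(1 - 357/561) = 0.0219y*.
The bracket is 0.364, giving y* = 0.166/0.0219 = 7.56.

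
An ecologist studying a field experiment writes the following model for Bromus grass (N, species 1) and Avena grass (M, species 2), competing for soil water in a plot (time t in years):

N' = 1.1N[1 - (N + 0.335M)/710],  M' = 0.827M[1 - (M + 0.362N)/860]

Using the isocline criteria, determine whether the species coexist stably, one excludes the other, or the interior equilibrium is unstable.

stable coexistence

Compare the nullcline intercepts: K1/α12 = 710/0.335 = 2120 > K2 = 860; K2/α21 = 860/0.362 = 2380 > K1 = 710.
Since both inequalities hold, each species can invade when rare, so the interior equilibrium is stable.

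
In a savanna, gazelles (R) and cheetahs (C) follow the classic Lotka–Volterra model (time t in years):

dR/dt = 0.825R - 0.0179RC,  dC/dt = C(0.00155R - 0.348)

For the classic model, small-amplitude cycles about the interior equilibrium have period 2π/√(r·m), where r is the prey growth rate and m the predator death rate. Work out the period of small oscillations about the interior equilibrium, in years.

T ≈ 11.7 years

Here r = 0.825 and m = 0.348, so r·m = 0.287.
ω = √0.287 = 0.536 per year, hence T = 2π/ω ≈ 11.7 years.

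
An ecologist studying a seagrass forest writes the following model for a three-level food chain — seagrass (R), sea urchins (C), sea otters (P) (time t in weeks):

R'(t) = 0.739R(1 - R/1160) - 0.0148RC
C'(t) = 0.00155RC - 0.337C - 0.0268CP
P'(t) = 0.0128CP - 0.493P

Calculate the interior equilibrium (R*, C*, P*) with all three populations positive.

From dP/dt = 0: 0.0128C* = 0.493, so C* = 38.5.
From dR/dt = 0: 0.739(1 - R*/1160) = 0.0148·38.5, giving R* = 1160·(1 - 0.771) = 265.
From dC/dt = 0: 0.00155·265 - 0.337 = 0.0268P*, so P* = 0.0741/0.0268 = 2.77.

R* ≈ 265, C* ≈ 38.5, P* ≈ 2.77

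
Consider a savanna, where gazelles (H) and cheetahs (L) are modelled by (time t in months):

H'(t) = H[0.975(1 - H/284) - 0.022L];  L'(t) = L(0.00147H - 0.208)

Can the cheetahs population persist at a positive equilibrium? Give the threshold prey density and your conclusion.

The predator equation gives dL/dt > 0 only when H > 0.208/0.00147 = 141.
Without the predator, H → K = 284. Since 284 > 141, the predator can invade and persist.

Threshold H = 141; K > 141, so yes, the predator persists.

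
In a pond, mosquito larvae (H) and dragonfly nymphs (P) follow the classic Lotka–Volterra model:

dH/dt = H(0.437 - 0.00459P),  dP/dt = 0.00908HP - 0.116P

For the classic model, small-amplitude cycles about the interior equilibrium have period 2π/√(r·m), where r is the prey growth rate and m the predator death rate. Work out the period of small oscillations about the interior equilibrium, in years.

Here r = 0.437 and m = 0.116, so r·m = 0.0507.
ω = √0.0507 = 0.225 per year, hence T = 2π/ω ≈ 27.9 years.

T ≈ 27.9 years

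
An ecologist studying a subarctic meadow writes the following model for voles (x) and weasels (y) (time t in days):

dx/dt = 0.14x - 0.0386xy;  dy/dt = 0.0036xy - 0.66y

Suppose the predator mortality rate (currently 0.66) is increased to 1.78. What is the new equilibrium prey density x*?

At the interior fixed point, setting dy/dt = 0 with y > 0 fixes x* = (predator death rate)/(xy coefficient) — independent of the other coefficients.
With the change, x* = 1.78/0.0036 = 494; it rises from 183.

x* ≈ 494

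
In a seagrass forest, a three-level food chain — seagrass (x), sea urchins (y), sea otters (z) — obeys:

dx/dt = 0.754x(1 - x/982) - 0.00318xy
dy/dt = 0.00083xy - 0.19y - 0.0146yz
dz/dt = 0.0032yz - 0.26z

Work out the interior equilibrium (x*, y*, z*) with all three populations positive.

From dz/dt = 0: 0.0032y* = 0.26, so y* = 81.2.
From dx/dt = 0: 0.754(1 - x*/982) = 0.00318·81.2, giving x* = 982·(1 - 0.343) = 645.
From dy/dt = 0: 0.00083·645 - 0.19 = 0.0146z*, so z* = 0.346/0.0146 = 23.7.

x* ≈ 645, y* ≈ 81.2, z* ≈ 23.7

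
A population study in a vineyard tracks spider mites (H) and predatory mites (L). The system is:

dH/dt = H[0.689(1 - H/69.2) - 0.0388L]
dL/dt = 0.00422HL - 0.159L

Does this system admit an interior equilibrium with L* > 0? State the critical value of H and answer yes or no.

Threshold H = 37.7; K > 37.7, so yes, the predator persists.

The predator equation gives dL/dt > 0 only when H > 0.159/0.00422 = 37.7.
Without the predator, H → K = 69.2. Since 69.2 > 37.7, the predator can invade and persist.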